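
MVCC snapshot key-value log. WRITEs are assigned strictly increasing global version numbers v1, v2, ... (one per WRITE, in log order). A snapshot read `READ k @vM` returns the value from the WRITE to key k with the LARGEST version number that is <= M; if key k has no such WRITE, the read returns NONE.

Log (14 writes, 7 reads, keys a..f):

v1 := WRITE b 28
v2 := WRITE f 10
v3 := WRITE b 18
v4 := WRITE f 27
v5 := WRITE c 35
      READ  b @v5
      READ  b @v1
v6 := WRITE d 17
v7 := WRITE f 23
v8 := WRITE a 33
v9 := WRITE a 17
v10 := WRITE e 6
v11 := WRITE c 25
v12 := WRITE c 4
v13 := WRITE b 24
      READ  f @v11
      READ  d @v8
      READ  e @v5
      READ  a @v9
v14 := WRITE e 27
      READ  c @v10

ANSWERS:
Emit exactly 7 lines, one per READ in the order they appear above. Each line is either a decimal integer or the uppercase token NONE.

Answer: 18
28
23
17
NONE
17
35

Derivation:
v1: WRITE b=28  (b history now [(1, 28)])
v2: WRITE f=10  (f history now [(2, 10)])
v3: WRITE b=18  (b history now [(1, 28), (3, 18)])
v4: WRITE f=27  (f history now [(2, 10), (4, 27)])
v5: WRITE c=35  (c history now [(5, 35)])
READ b @v5: history=[(1, 28), (3, 18)] -> pick v3 -> 18
READ b @v1: history=[(1, 28), (3, 18)] -> pick v1 -> 28
v6: WRITE d=17  (d history now [(6, 17)])
v7: WRITE f=23  (f history now [(2, 10), (4, 27), (7, 23)])
v8: WRITE a=33  (a history now [(8, 33)])
v9: WRITE a=17  (a history now [(8, 33), (9, 17)])
v10: WRITE e=6  (e history now [(10, 6)])
v11: WRITE c=25  (c history now [(5, 35), (11, 25)])
v12: WRITE c=4  (c history now [(5, 35), (11, 25), (12, 4)])
v13: WRITE b=24  (b history now [(1, 28), (3, 18), (13, 24)])
READ f @v11: history=[(2, 10), (4, 27), (7, 23)] -> pick v7 -> 23
READ d @v8: history=[(6, 17)] -> pick v6 -> 17
READ e @v5: history=[(10, 6)] -> no version <= 5 -> NONE
READ a @v9: history=[(8, 33), (9, 17)] -> pick v9 -> 17
v14: WRITE e=27  (e history now [(10, 6), (14, 27)])
READ c @v10: history=[(5, 35), (11, 25), (12, 4)] -> pick v5 -> 35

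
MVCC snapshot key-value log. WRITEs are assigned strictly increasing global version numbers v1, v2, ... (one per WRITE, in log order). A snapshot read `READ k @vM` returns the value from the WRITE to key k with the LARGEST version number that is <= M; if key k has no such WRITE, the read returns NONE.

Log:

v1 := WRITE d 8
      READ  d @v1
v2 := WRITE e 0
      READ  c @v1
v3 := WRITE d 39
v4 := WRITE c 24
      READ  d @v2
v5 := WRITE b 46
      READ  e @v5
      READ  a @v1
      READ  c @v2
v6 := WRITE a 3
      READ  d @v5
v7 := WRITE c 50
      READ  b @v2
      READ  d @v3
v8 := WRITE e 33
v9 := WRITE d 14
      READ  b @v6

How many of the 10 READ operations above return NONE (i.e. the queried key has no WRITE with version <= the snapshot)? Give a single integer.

Answer: 4

Derivation:
v1: WRITE d=8  (d history now [(1, 8)])
READ d @v1: history=[(1, 8)] -> pick v1 -> 8
v2: WRITE e=0  (e history now [(2, 0)])
READ c @v1: history=[] -> no version <= 1 -> NONE
v3: WRITE d=39  (d history now [(1, 8), (3, 39)])
v4: WRITE c=24  (c history now [(4, 24)])
READ d @v2: history=[(1, 8), (3, 39)] -> pick v1 -> 8
v5: WRITE b=46  (b history now [(5, 46)])
READ e @v5: history=[(2, 0)] -> pick v2 -> 0
READ a @v1: history=[] -> no version <= 1 -> NONE
READ c @v2: history=[(4, 24)] -> no version <= 2 -> NONE
v6: WRITE a=3  (a history now [(6, 3)])
READ d @v5: history=[(1, 8), (3, 39)] -> pick v3 -> 39
v7: WRITE c=50  (c history now [(4, 24), (7, 50)])
READ b @v2: history=[(5, 46)] -> no version <= 2 -> NONE
READ d @v3: history=[(1, 8), (3, 39)] -> pick v3 -> 39
v8: WRITE e=33  (e history now [(2, 0), (8, 33)])
v9: WRITE d=14  (d history now [(1, 8), (3, 39), (9, 14)])
READ b @v6: history=[(5, 46)] -> pick v5 -> 46
Read results in order: ['8', 'NONE', '8', '0', 'NONE', 'NONE', '39', 'NONE', '39', '46']
NONE count = 4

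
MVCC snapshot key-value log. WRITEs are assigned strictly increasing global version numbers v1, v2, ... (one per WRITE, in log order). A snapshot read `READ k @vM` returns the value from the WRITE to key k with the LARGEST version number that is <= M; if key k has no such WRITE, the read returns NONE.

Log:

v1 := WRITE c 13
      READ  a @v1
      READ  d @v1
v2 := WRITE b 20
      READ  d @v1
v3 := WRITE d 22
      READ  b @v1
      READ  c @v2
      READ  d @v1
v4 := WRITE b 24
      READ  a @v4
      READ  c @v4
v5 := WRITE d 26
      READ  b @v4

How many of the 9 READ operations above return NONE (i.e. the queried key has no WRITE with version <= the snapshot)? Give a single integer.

Answer: 6

Derivation:
v1: WRITE c=13  (c history now [(1, 13)])
READ a @v1: history=[] -> no version <= 1 -> NONE
READ d @v1: history=[] -> no version <= 1 -> NONE
v2: WRITE b=20  (b history now [(2, 20)])
READ d @v1: history=[] -> no version <= 1 -> NONE
v3: WRITE d=22  (d history now [(3, 22)])
READ b @v1: history=[(2, 20)] -> no version <= 1 -> NONE
READ c @v2: history=[(1, 13)] -> pick v1 -> 13
READ d @v1: history=[(3, 22)] -> no version <= 1 -> NONE
v4: WRITE b=24  (b history now [(2, 20), (4, 24)])
READ a @v4: history=[] -> no version <= 4 -> NONE
READ c @v4: history=[(1, 13)] -> pick v1 -> 13
v5: WRITE d=26  (d history now [(3, 22), (5, 26)])
READ b @v4: history=[(2, 20), (4, 24)] -> pick v4 -> 24
Read results in order: ['NONE', 'NONE', 'NONE', 'NONE', '13', 'NONE', 'NONE', '13', '24']
NONE count = 6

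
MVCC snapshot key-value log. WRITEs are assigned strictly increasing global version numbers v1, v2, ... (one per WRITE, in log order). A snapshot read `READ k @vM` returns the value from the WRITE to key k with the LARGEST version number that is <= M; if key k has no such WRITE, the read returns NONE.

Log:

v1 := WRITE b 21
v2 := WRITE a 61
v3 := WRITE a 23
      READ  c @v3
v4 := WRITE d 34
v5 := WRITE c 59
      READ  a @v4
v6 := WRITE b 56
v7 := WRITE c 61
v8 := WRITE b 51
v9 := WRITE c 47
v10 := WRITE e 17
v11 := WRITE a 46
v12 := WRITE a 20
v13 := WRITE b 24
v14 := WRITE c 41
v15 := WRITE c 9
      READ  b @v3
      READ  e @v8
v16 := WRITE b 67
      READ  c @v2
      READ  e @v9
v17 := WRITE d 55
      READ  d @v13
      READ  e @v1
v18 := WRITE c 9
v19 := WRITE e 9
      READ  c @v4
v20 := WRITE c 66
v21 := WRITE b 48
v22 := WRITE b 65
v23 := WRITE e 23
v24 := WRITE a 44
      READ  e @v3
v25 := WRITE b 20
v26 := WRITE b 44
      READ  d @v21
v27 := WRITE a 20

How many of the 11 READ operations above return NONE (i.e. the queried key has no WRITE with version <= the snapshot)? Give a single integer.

v1: WRITE b=21  (b history now [(1, 21)])
v2: WRITE a=61  (a history now [(2, 61)])
v3: WRITE a=23  (a history now [(2, 61), (3, 23)])
READ c @v3: history=[] -> no version <= 3 -> NONE
v4: WRITE d=34  (d history now [(4, 34)])
v5: WRITE c=59  (c history now [(5, 59)])
READ a @v4: history=[(2, 61), (3, 23)] -> pick v3 -> 23
v6: WRITE b=56  (b history now [(1, 21), (6, 56)])
v7: WRITE c=61  (c history now [(5, 59), (7, 61)])
v8: WRITE b=51  (b history now [(1, 21), (6, 56), (8, 51)])
v9: WRITE c=47  (c history now [(5, 59), (7, 61), (9, 47)])
v10: WRITE e=17  (e history now [(10, 17)])
v11: WRITE a=46  (a history now [(2, 61), (3, 23), (11, 46)])
v12: WRITE a=20  (a history now [(2, 61), (3, 23), (11, 46), (12, 20)])
v13: WRITE b=24  (b history now [(1, 21), (6, 56), (8, 51), (13, 24)])
v14: WRITE c=41  (c history now [(5, 59), (7, 61), (9, 47), (14, 41)])
v15: WRITE c=9  (c history now [(5, 59), (7, 61), (9, 47), (14, 41), (15, 9)])
READ b @v3: history=[(1, 21), (6, 56), (8, 51), (13, 24)] -> pick v1 -> 21
READ e @v8: history=[(10, 17)] -> no version <= 8 -> NONE
v16: WRITE b=67  (b history now [(1, 21), (6, 56), (8, 51), (13, 24), (16, 67)])
READ c @v2: history=[(5, 59), (7, 61), (9, 47), (14, 41), (15, 9)] -> no version <= 2 -> NONE
READ e @v9: history=[(10, 17)] -> no version <= 9 -> NONE
v17: WRITE d=55  (d history now [(4, 34), (17, 55)])
READ d @v13: history=[(4, 34), (17, 55)] -> pick v4 -> 34
READ e @v1: history=[(10, 17)] -> no version <= 1 -> NONE
v18: WRITE c=9  (c history now [(5, 59), (7, 61), (9, 47), (14, 41), (15, 9), (18, 9)])
v19: WRITE e=9  (e history now [(10, 17), (19, 9)])
READ c @v4: history=[(5, 59), (7, 61), (9, 47), (14, 41), (15, 9), (18, 9)] -> no version <= 4 -> NONE
v20: WRITE c=66  (c history now [(5, 59), (7, 61), (9, 47), (14, 41), (15, 9), (18, 9), (20, 66)])
v21: WRITE b=48  (b history now [(1, 21), (6, 56), (8, 51), (13, 24), (16, 67), (21, 48)])
v22: WRITE b=65  (b history now [(1, 21), (6, 56), (8, 51), (13, 24), (16, 67), (21, 48), (22, 65)])
v23: WRITE e=23  (e history now [(10, 17), (19, 9), (23, 23)])
v24: WRITE a=44  (a history now [(2, 61), (3, 23), (11, 46), (12, 20), (24, 44)])
READ e @v3: history=[(10, 17), (19, 9), (23, 23)] -> no version <= 3 -> NONE
v25: WRITE b=20  (b history now [(1, 21), (6, 56), (8, 51), (13, 24), (16, 67), (21, 48), (22, 65), (25, 20)])
v26: WRITE b=44  (b history now [(1, 21), (6, 56), (8, 51), (13, 24), (16, 67), (21, 48), (22, 65), (25, 20), (26, 44)])
READ d @v21: history=[(4, 34), (17, 55)] -> pick v17 -> 55
v27: WRITE a=20  (a history now [(2, 61), (3, 23), (11, 46), (12, 20), (24, 44), (27, 20)])
Read results in order: ['NONE', '23', '21', 'NONE', 'NONE', 'NONE', '34', 'NONE', 'NONE', 'NONE', '55']
NONE count = 7

Answer: 7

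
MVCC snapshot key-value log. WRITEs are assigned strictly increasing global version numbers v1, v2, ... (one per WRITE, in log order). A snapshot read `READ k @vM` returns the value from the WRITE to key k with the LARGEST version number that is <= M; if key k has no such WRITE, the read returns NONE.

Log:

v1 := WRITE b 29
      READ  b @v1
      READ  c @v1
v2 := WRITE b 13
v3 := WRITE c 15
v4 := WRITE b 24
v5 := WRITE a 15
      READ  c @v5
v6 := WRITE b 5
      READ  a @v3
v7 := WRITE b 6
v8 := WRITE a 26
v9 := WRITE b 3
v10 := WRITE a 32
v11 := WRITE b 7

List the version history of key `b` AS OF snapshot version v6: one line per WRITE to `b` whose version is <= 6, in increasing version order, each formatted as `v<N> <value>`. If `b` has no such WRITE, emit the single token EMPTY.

Scan writes for key=b with version <= 6:
  v1 WRITE b 29 -> keep
  v2 WRITE b 13 -> keep
  v3 WRITE c 15 -> skip
  v4 WRITE b 24 -> keep
  v5 WRITE a 15 -> skip
  v6 WRITE b 5 -> keep
  v7 WRITE b 6 -> drop (> snap)
  v8 WRITE a 26 -> skip
  v9 WRITE b 3 -> drop (> snap)
  v10 WRITE a 32 -> skip
  v11 WRITE b 7 -> drop (> snap)
Collected: [(1, 29), (2, 13), (4, 24), (6, 5)]

Answer: v1 29
v2 13
v4 24
v6 5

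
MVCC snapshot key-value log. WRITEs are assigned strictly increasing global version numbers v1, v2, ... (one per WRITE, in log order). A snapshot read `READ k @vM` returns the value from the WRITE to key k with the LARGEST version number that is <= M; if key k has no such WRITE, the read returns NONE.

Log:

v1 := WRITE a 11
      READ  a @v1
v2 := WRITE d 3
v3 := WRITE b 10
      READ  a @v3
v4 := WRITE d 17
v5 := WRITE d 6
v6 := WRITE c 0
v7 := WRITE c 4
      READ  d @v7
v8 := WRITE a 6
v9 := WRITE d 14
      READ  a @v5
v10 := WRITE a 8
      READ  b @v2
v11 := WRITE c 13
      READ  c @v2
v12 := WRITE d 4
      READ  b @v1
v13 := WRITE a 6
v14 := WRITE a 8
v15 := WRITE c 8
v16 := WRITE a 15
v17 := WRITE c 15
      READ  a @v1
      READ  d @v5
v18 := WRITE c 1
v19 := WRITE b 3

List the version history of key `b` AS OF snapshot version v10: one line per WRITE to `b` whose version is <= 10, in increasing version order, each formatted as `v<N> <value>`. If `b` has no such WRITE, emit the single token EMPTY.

Scan writes for key=b with version <= 10:
  v1 WRITE a 11 -> skip
  v2 WRITE d 3 -> skip
  v3 WRITE b 10 -> keep
  v4 WRITE d 17 -> skip
  v5 WRITE d 6 -> skip
  v6 WRITE c 0 -> skip
  v7 WRITE c 4 -> skip
  v8 WRITE a 6 -> skip
  v9 WRITE d 14 -> skip
  v10 WRITE a 8 -> skip
  v11 WRITE c 13 -> skip
  v12 WRITE d 4 -> skip
  v13 WRITE a 6 -> skip
  v14 WRITE a 8 -> skip
  v15 WRITE c 8 -> skip
  v16 WRITE a 15 -> skip
  v17 WRITE c 15 -> skip
  v18 WRITE c 1 -> skip
  v19 WRITE b 3 -> drop (> snap)
Collected: [(3, 10)]

Answer: v3 10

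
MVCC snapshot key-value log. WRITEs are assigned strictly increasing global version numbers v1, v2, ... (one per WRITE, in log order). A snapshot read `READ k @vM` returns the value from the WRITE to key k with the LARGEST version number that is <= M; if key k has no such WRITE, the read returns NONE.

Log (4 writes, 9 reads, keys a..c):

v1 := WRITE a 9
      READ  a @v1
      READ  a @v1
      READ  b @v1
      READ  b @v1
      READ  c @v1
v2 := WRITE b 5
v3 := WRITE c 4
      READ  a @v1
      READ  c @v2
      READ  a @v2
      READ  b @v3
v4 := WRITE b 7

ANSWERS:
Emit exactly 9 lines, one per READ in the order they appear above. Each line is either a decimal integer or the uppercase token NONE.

v1: WRITE a=9  (a history now [(1, 9)])
READ a @v1: history=[(1, 9)] -> pick v1 -> 9
READ a @v1: history=[(1, 9)] -> pick v1 -> 9
READ b @v1: history=[] -> no version <= 1 -> NONE
READ b @v1: history=[] -> no version <= 1 -> NONE
READ c @v1: history=[] -> no version <= 1 -> NONE
v2: WRITE b=5  (b history now [(2, 5)])
v3: WRITE c=4  (c history now [(3, 4)])
READ a @v1: history=[(1, 9)] -> pick v1 -> 9
READ c @v2: history=[(3, 4)] -> no version <= 2 -> NONE
READ a @v2: history=[(1, 9)] -> pick v1 -> 9
READ b @v3: history=[(2, 5)] -> pick v2 -> 5
v4: WRITE b=7  (b history now [(2, 5), (4, 7)])

Answer: 9
9
NONE
NONE
NONE
9
NONE
9
5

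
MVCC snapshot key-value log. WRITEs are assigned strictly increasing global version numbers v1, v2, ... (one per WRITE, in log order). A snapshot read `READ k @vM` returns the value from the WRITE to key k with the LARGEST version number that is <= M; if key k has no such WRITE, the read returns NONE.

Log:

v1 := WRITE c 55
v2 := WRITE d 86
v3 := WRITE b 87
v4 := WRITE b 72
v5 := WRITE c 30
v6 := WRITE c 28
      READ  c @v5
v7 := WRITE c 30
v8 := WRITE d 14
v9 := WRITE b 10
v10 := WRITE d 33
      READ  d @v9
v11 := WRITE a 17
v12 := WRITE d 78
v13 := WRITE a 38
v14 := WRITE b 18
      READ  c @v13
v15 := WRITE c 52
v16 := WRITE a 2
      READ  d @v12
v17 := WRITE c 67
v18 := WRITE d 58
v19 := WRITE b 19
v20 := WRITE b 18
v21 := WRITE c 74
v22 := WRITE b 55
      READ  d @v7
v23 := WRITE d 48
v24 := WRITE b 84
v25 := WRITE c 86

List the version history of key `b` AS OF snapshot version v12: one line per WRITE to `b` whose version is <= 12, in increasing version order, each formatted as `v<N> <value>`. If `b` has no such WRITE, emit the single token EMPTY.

Scan writes for key=b with version <= 12:
  v1 WRITE c 55 -> skip
  v2 WRITE d 86 -> skip
  v3 WRITE b 87 -> keep
  v4 WRITE b 72 -> keep
  v5 WRITE c 30 -> skip
  v6 WRITE c 28 -> skip
  v7 WRITE c 30 -> skip
  v8 WRITE d 14 -> skip
  v9 WRITE b 10 -> keep
  v10 WRITE d 33 -> skip
  v11 WRITE a 17 -> skip
  v12 WRITE d 78 -> skip
  v13 WRITE a 38 -> skip
  v14 WRITE b 18 -> drop (> snap)
  v15 WRITE c 52 -> skip
  v16 WRITE a 2 -> skip
  v17 WRITE c 67 -> skip
  v18 WRITE d 58 -> skip
  v19 WRITE b 19 -> drop (> snap)
  v20 WRITE b 18 -> drop (> snap)
  v21 WRITE c 74 -> skip
  v22 WRITE b 55 -> drop (> snap)
  v23 WRITE d 48 -> skip
  v24 WRITE b 84 -> drop (> snap)
  v25 WRITE c 86 -> skip
Collected: [(3, 87), (4, 72), (9, 10)]

Answer: v3 87
v4 72
v9 10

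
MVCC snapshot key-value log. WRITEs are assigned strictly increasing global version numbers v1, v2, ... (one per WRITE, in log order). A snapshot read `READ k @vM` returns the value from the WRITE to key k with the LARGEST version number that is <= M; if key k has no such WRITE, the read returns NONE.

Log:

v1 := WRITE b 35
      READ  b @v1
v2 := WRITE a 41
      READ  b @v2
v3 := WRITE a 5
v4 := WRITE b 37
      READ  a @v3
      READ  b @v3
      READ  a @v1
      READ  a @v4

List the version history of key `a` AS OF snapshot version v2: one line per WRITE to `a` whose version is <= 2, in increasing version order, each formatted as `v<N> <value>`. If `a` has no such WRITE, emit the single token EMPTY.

Answer: v2 41

Derivation:
Scan writes for key=a with version <= 2:
  v1 WRITE b 35 -> skip
  v2 WRITE a 41 -> keep
  v3 WRITE a 5 -> drop (> snap)
  v4 WRITE b 37 -> skip
Collected: [(2, 41)]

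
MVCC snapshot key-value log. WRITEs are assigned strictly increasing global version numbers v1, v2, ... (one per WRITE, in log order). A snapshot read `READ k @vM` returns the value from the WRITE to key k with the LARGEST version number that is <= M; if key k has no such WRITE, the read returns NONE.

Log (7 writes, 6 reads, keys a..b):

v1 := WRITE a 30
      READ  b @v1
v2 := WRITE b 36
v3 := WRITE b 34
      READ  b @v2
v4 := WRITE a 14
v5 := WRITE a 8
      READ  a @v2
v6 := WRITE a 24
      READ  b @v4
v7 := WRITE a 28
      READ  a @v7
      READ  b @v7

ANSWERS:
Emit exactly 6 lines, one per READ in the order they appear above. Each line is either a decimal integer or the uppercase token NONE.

Answer: NONE
36
30
34
28
34

Derivation:
v1: WRITE a=30  (a history now [(1, 30)])
READ b @v1: history=[] -> no version <= 1 -> NONE
v2: WRITE b=36  (b history now [(2, 36)])
v3: WRITE b=34  (b history now [(2, 36), (3, 34)])
READ b @v2: history=[(2, 36), (3, 34)] -> pick v2 -> 36
v4: WRITE a=14  (a history now [(1, 30), (4, 14)])
v5: WRITE a=8  (a history now [(1, 30), (4, 14), (5, 8)])
READ a @v2: history=[(1, 30), (4, 14), (5, 8)] -> pick v1 -> 30
v6: WRITE a=24  (a history now [(1, 30), (4, 14), (5, 8), (6, 24)])
READ b @v4: history=[(2, 36), (3, 34)] -> pick v3 -> 34
v7: WRITE a=28  (a history now [(1, 30), (4, 14), (5, 8), (6, 24), (7, 28)])
READ a @v7: history=[(1, 30), (4, 14), (5, 8), (6, 24), (7, 28)] -> pick v7 -> 28
READ b @v7: history=[(2, 36), (3, 34)] -> pick v3 -> 34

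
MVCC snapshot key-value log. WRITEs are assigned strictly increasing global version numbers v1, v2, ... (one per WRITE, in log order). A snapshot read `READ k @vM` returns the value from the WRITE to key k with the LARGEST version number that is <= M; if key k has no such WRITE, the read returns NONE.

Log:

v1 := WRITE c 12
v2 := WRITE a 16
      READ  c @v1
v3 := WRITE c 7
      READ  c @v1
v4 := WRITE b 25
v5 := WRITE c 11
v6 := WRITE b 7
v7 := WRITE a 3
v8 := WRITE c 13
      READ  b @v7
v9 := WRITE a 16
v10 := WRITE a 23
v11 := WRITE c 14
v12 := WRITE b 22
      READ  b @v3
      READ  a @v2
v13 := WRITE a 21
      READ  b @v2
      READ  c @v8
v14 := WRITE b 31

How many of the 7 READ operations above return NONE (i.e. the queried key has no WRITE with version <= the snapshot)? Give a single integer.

Answer: 2

Derivation:
v1: WRITE c=12  (c history now [(1, 12)])
v2: WRITE a=16  (a history now [(2, 16)])
READ c @v1: history=[(1, 12)] -> pick v1 -> 12
v3: WRITE c=7  (c history now [(1, 12), (3, 7)])
READ c @v1: history=[(1, 12), (3, 7)] -> pick v1 -> 12
v4: WRITE b=25  (b history now [(4, 25)])
v5: WRITE c=11  (c history now [(1, 12), (3, 7), (5, 11)])
v6: WRITE b=7  (b history now [(4, 25), (6, 7)])
v7: WRITE a=3  (a history now [(2, 16), (7, 3)])
v8: WRITE c=13  (c history now [(1, 12), (3, 7), (5, 11), (8, 13)])
READ b @v7: history=[(4, 25), (6, 7)] -> pick v6 -> 7
v9: WRITE a=16  (a history now [(2, 16), (7, 3), (9, 16)])
v10: WRITE a=23  (a history now [(2, 16), (7, 3), (9, 16), (10, 23)])
v11: WRITE c=14  (c history now [(1, 12), (3, 7), (5, 11), (8, 13), (11, 14)])
v12: WRITE b=22  (b history now [(4, 25), (6, 7), (12, 22)])
READ b @v3: history=[(4, 25), (6, 7), (12, 22)] -> no version <= 3 -> NONE
READ a @v2: history=[(2, 16), (7, 3), (9, 16), (10, 23)] -> pick v2 -> 16
v13: WRITE a=21  (a history now [(2, 16), (7, 3), (9, 16), (10, 23), (13, 21)])
READ b @v2: history=[(4, 25), (6, 7), (12, 22)] -> no version <= 2 -> NONE
READ c @v8: history=[(1, 12), (3, 7), (5, 11), (8, 13), (11, 14)] -> pick v8 -> 13
v14: WRITE b=31  (b history now [(4, 25), (6, 7), (12, 22), (14, 31)])
Read results in order: ['12', '12', '7', 'NONE', '16', 'NONE', '13']
NONE count = 2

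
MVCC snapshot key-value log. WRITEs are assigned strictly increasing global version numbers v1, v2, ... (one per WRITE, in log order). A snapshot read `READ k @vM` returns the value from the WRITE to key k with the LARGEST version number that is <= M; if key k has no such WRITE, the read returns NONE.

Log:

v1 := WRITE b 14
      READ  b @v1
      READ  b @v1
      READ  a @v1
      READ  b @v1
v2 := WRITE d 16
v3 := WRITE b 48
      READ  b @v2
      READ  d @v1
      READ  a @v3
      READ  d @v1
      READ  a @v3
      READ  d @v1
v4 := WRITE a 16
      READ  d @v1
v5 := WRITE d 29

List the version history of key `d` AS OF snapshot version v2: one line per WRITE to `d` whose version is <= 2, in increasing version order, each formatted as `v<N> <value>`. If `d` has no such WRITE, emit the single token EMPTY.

Scan writes for key=d with version <= 2:
  v1 WRITE b 14 -> skip
  v2 WRITE d 16 -> keep
  v3 WRITE b 48 -> skip
  v4 WRITE a 16 -> skip
  v5 WRITE d 29 -> drop (> snap)
Collected: [(2, 16)]

Answer: v2 16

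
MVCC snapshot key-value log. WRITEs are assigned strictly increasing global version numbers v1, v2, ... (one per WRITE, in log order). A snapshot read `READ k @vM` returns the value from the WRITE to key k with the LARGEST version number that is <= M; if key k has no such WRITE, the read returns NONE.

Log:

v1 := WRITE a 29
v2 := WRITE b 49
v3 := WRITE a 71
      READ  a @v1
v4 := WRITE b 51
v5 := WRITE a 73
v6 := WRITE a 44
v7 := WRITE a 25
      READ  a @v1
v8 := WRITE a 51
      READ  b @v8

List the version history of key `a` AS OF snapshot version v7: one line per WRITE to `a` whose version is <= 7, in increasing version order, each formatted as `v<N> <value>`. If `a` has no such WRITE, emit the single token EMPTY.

Scan writes for key=a with version <= 7:
  v1 WRITE a 29 -> keep
  v2 WRITE b 49 -> skip
  v3 WRITE a 71 -> keep
  v4 WRITE b 51 -> skip
  v5 WRITE a 73 -> keep
  v6 WRITE a 44 -> keep
  v7 WRITE a 25 -> keep
  v8 WRITE a 51 -> drop (> snap)
Collected: [(1, 29), (3, 71), (5, 73), (6, 44), (7, 25)]

Answer: v1 29
v3 71
v5 73
v6 44
v7 25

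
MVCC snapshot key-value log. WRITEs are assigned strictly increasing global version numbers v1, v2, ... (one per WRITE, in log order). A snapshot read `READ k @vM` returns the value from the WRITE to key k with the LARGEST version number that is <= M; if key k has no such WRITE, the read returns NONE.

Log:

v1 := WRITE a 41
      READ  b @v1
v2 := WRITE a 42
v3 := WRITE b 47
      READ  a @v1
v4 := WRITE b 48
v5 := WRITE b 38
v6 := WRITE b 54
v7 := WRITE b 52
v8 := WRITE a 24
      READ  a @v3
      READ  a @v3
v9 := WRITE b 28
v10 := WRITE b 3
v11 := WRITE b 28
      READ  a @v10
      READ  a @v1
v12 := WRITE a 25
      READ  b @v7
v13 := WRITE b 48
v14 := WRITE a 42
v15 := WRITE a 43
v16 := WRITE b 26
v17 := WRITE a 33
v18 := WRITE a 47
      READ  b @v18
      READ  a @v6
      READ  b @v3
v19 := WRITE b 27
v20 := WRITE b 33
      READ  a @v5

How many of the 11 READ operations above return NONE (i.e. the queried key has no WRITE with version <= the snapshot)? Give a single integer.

Answer: 1

Derivation:
v1: WRITE a=41  (a history now [(1, 41)])
READ b @v1: history=[] -> no version <= 1 -> NONE
v2: WRITE a=42  (a history now [(1, 41), (2, 42)])
v3: WRITE b=47  (b history now [(3, 47)])
READ a @v1: history=[(1, 41), (2, 42)] -> pick v1 -> 41
v4: WRITE b=48  (b history now [(3, 47), (4, 48)])
v5: WRITE b=38  (b history now [(3, 47), (4, 48), (5, 38)])
v6: WRITE b=54  (b history now [(3, 47), (4, 48), (5, 38), (6, 54)])
v7: WRITE b=52  (b history now [(3, 47), (4, 48), (5, 38), (6, 54), (7, 52)])
v8: WRITE a=24  (a history now [(1, 41), (2, 42), (8, 24)])
READ a @v3: history=[(1, 41), (2, 42), (8, 24)] -> pick v2 -> 42
READ a @v3: history=[(1, 41), (2, 42), (8, 24)] -> pick v2 -> 42
v9: WRITE b=28  (b history now [(3, 47), (4, 48), (5, 38), (6, 54), (7, 52), (9, 28)])
v10: WRITE b=3  (b history now [(3, 47), (4, 48), (5, 38), (6, 54), (7, 52), (9, 28), (10, 3)])
v11: WRITE b=28  (b history now [(3, 47), (4, 48), (5, 38), (6, 54), (7, 52), (9, 28), (10, 3), (11, 28)])
READ a @v10: history=[(1, 41), (2, 42), (8, 24)] -> pick v8 -> 24
READ a @v1: history=[(1, 41), (2, 42), (8, 24)] -> pick v1 -> 41
v12: WRITE a=25  (a history now [(1, 41), (2, 42), (8, 24), (12, 25)])
READ b @v7: history=[(3, 47), (4, 48), (5, 38), (6, 54), (7, 52), (9, 28), (10, 3), (11, 28)] -> pick v7 -> 52
v13: WRITE b=48  (b history now [(3, 47), (4, 48), (5, 38), (6, 54), (7, 52), (9, 28), (10, 3), (11, 28), (13, 48)])
v14: WRITE a=42  (a history now [(1, 41), (2, 42), (8, 24), (12, 25), (14, 42)])
v15: WRITE a=43  (a history now [(1, 41), (2, 42), (8, 24), (12, 25), (14, 42), (15, 43)])
v16: WRITE b=26  (b history now [(3, 47), (4, 48), (5, 38), (6, 54), (7, 52), (9, 28), (10, 3), (11, 28), (13, 48), (16, 26)])
v17: WRITE a=33  (a history now [(1, 41), (2, 42), (8, 24), (12, 25), (14, 42), (15, 43), (17, 33)])
v18: WRITE a=47  (a history now [(1, 41), (2, 42), (8, 24), (12, 25), (14, 42), (15, 43), (17, 33), (18, 47)])
READ b @v18: history=[(3, 47), (4, 48), (5, 38), (6, 54), (7, 52), (9, 28), (10, 3), (11, 28), (13, 48), (16, 26)] -> pick v16 -> 26
READ a @v6: history=[(1, 41), (2, 42), (8, 24), (12, 25), (14, 42), (15, 43), (17, 33), (18, 47)] -> pick v2 -> 42
READ b @v3: history=[(3, 47), (4, 48), (5, 38), (6, 54), (7, 52), (9, 28), (10, 3), (11, 28), (13, 48), (16, 26)] -> pick v3 -> 47
v19: WRITE b=27  (b history now [(3, 47), (4, 48), (5, 38), (6, 54), (7, 52), (9, 28), (10, 3), (11, 28), (13, 48), (16, 26), (19, 27)])
v20: WRITE b=33  (b history now [(3, 47), (4, 48), (5, 38), (6, 54), (7, 52), (9, 28), (10, 3), (11, 28), (13, 48), (16, 26), (19, 27), (20, 33)])
READ a @v5: history=[(1, 41), (2, 42), (8, 24), (12, 25), (14, 42), (15, 43), (17, 33), (18, 47)] -> pick v2 -> 42
Read results in order: ['NONE', '41', '42', '42', '24', '41', '52', '26', '42', '47', '42']
NONE count = 1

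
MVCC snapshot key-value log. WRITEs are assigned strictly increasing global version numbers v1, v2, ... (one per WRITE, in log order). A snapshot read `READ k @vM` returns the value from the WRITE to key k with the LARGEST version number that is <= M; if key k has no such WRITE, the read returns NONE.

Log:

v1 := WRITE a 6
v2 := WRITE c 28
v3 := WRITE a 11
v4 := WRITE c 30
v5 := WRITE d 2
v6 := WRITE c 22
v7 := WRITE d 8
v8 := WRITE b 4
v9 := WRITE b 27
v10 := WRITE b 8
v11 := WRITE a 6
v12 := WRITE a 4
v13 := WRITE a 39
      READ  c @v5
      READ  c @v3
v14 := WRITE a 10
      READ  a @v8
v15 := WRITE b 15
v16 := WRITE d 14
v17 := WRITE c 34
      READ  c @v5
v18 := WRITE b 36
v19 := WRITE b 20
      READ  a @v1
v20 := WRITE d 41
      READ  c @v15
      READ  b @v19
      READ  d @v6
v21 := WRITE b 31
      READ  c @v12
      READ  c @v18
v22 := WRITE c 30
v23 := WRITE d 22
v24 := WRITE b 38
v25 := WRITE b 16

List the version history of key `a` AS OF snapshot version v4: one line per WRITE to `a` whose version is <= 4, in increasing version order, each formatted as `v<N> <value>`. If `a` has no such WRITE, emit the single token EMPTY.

Scan writes for key=a with version <= 4:
  v1 WRITE a 6 -> keep
  v2 WRITE c 28 -> skip
  v3 WRITE a 11 -> keep
  v4 WRITE c 30 -> skip
  v5 WRITE d 2 -> skip
  v6 WRITE c 22 -> skip
  v7 WRITE d 8 -> skip
  v8 WRITE b 4 -> skip
  v9 WRITE b 27 -> skip
  v10 WRITE b 8 -> skip
  v11 WRITE a 6 -> drop (> snap)
  v12 WRITE a 4 -> drop (> snap)
  v13 WRITE a 39 -> drop (> snap)
  v14 WRITE a 10 -> drop (> snap)
  v15 WRITE b 15 -> skip
  v16 WRITE d 14 -> skip
  v17 WRITE c 34 -> skip
  v18 WRITE b 36 -> skip
  v19 WRITE b 20 -> skip
  v20 WRITE d 41 -> skip
  v21 WRITE b 31 -> skip
  v22 WRITE c 30 -> skip
  v23 WRITE d 22 -> skip
  v24 WRITE b 38 -> skip
  v25 WRITE b 16 -> skip
Collected: [(1, 6), (3, 11)]

Answer: v1 6
v3 11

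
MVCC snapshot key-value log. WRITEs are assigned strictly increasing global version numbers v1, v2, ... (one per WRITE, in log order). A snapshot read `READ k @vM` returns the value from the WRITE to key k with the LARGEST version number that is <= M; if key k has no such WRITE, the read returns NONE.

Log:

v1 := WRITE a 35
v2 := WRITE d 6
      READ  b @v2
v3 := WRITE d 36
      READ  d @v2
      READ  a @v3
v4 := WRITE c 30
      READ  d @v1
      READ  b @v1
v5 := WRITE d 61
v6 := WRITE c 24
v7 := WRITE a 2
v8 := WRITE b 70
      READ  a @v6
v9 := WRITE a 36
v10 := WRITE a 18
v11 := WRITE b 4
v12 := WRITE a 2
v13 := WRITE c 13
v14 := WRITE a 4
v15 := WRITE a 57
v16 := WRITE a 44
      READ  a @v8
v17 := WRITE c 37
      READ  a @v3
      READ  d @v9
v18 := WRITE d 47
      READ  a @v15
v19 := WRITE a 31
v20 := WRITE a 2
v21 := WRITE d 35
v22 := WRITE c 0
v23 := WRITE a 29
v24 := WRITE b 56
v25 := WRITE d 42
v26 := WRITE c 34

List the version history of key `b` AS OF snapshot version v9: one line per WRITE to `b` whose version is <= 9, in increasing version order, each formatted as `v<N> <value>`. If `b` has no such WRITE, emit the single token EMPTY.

Scan writes for key=b with version <= 9:
  v1 WRITE a 35 -> skip
  v2 WRITE d 6 -> skip
  v3 WRITE d 36 -> skip
  v4 WRITE c 30 -> skip
  v5 WRITE d 61 -> skip
  v6 WRITE c 24 -> skip
  v7 WRITE a 2 -> skip
  v8 WRITE b 70 -> keep
  v9 WRITE a 36 -> skip
  v10 WRITE a 18 -> skip
  v11 WRITE b 4 -> drop (> snap)
  v12 WRITE a 2 -> skip
  v13 WRITE c 13 -> skip
  v14 WRITE a 4 -> skip
  v15 WRITE a 57 -> skip
  v16 WRITE a 44 -> skip
  v17 WRITE c 37 -> skip
  v18 WRITE d 47 -> skip
  v19 WRITE a 31 -> skip
  v20 WRITE a 2 -> skip
  v21 WRITE d 35 -> skip
  v22 WRITE c 0 -> skip
  v23 WRITE a 29 -> skip
  v24 WRITE b 56 -> drop (> snap)
  v25 WRITE d 42 -> skip
  v26 WRITE c 34 -> skip
Collected: [(8, 70)]

Answer: v8 70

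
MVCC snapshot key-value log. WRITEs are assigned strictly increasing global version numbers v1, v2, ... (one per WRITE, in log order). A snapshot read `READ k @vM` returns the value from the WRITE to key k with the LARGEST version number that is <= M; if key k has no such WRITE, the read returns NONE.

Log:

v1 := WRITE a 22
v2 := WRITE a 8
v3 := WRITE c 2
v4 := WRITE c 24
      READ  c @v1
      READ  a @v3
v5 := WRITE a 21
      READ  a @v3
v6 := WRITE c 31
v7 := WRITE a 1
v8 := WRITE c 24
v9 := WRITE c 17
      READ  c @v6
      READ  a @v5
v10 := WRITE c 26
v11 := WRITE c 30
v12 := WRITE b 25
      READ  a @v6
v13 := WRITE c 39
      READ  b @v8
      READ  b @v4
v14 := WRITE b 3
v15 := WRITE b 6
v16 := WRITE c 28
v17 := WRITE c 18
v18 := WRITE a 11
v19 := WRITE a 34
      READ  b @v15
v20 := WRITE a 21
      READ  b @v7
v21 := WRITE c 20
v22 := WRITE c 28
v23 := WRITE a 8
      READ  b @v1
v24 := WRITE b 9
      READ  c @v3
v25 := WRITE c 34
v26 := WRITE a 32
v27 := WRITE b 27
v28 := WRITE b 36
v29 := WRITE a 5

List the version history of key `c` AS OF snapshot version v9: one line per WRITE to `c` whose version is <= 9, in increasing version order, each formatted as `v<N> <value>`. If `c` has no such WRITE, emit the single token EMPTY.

Scan writes for key=c with version <= 9:
  v1 WRITE a 22 -> skip
  v2 WRITE a 8 -> skip
  v3 WRITE c 2 -> keep
  v4 WRITE c 24 -> keep
  v5 WRITE a 21 -> skip
  v6 WRITE c 31 -> keep
  v7 WRITE a 1 -> skip
  v8 WRITE c 24 -> keep
  v9 WRITE c 17 -> keep
  v10 WRITE c 26 -> drop (> snap)
  v11 WRITE c 30 -> drop (> snap)
  v12 WRITE b 25 -> skip
  v13 WRITE c 39 -> drop (> snap)
  v14 WRITE b 3 -> skip
  v15 WRITE b 6 -> skip
  v16 WRITE c 28 -> drop (> snap)
  v17 WRITE c 18 -> drop (> snap)
  v18 WRITE a 11 -> skip
  v19 WRITE a 34 -> skip
  v20 WRITE a 21 -> skip
  v21 WRITE c 20 -> drop (> snap)
  v22 WRITE c 28 -> drop (> snap)
  v23 WRITE a 8 -> skip
  v24 WRITE b 9 -> skip
  v25 WRITE c 34 -> drop (> snap)
  v26 WRITE a 32 -> skip
  v27 WRITE b 27 -> skip
  v28 WRITE b 36 -> skip
  v29 WRITE a 5 -> skip
Collected: [(3, 2), (4, 24), (6, 31), (8, 24), (9, 17)]

Answer: v3 2
v4 24
v6 31
v8 24
v9 17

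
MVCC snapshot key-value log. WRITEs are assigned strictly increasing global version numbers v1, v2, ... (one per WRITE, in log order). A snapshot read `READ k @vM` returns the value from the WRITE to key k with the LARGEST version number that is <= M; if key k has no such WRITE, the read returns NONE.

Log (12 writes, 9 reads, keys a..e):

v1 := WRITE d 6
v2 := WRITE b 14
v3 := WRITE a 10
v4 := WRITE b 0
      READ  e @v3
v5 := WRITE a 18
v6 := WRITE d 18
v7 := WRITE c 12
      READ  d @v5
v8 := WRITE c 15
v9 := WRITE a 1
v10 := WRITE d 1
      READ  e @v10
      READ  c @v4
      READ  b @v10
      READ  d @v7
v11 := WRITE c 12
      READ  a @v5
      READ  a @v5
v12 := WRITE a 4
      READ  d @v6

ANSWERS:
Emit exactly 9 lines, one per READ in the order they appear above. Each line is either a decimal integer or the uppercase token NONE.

v1: WRITE d=6  (d history now [(1, 6)])
v2: WRITE b=14  (b history now [(2, 14)])
v3: WRITE a=10  (a history now [(3, 10)])
v4: WRITE b=0  (b history now [(2, 14), (4, 0)])
READ e @v3: history=[] -> no version <= 3 -> NONE
v5: WRITE a=18  (a history now [(3, 10), (5, 18)])
v6: WRITE d=18  (d history now [(1, 6), (6, 18)])
v7: WRITE c=12  (c history now [(7, 12)])
READ d @v5: history=[(1, 6), (6, 18)] -> pick v1 -> 6
v8: WRITE c=15  (c history now [(7, 12), (8, 15)])
v9: WRITE a=1  (a history now [(3, 10), (5, 18), (9, 1)])
v10: WRITE d=1  (d history now [(1, 6), (6, 18), (10, 1)])
READ e @v10: history=[] -> no version <= 10 -> NONE
READ c @v4: history=[(7, 12), (8, 15)] -> no version <= 4 -> NONE
READ b @v10: history=[(2, 14), (4, 0)] -> pick v4 -> 0
READ d @v7: history=[(1, 6), (6, 18), (10, 1)] -> pick v6 -> 18
v11: WRITE c=12  (c history now [(7, 12), (8, 15), (11, 12)])
READ a @v5: history=[(3, 10), (5, 18), (9, 1)] -> pick v5 -> 18
READ a @v5: history=[(3, 10), (5, 18), (9, 1)] -> pick v5 -> 18
v12: WRITE a=4  (a history now [(3, 10), (5, 18), (9, 1), (12, 4)])
READ d @v6: history=[(1, 6), (6, 18), (10, 1)] -> pick v6 -> 18

Answer: NONE
6
NONE
NONE
0
18
18
18
18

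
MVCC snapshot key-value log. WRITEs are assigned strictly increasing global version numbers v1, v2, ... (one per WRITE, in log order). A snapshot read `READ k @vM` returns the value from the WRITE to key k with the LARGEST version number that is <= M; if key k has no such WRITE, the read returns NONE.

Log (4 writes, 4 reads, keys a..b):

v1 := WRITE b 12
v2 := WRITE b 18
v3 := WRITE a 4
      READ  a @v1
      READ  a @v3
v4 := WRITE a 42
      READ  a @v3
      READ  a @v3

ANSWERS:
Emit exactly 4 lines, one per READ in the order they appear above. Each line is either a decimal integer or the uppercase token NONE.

v1: WRITE b=12  (b history now [(1, 12)])
v2: WRITE b=18  (b history now [(1, 12), (2, 18)])
v3: WRITE a=4  (a history now [(3, 4)])
READ a @v1: history=[(3, 4)] -> no version <= 1 -> NONE
READ a @v3: history=[(3, 4)] -> pick v3 -> 4
v4: WRITE a=42  (a history now [(3, 4), (4, 42)])
READ a @v3: history=[(3, 4), (4, 42)] -> pick v3 -> 4
READ a @v3: history=[(3, 4), (4, 42)] -> pick v3 -> 4

Answer: NONE
4
4
4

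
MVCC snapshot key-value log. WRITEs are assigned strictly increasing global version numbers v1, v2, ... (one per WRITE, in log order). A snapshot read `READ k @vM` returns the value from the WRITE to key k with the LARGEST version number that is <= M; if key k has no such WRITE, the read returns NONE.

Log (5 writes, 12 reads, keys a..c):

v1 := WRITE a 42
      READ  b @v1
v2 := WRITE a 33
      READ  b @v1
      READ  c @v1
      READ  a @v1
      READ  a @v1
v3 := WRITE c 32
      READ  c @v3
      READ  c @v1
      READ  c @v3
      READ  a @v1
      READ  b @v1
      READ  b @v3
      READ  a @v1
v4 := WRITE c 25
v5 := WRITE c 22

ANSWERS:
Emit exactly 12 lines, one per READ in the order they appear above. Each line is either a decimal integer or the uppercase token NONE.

Answer: NONE
NONE
NONE
42
42
32
NONE
32
42
NONE
NONE
42

Derivation:
v1: WRITE a=42  (a history now [(1, 42)])
READ b @v1: history=[] -> no version <= 1 -> NONE
v2: WRITE a=33  (a history now [(1, 42), (2, 33)])
READ b @v1: history=[] -> no version <= 1 -> NONE
READ c @v1: history=[] -> no version <= 1 -> NONE
READ a @v1: history=[(1, 42), (2, 33)] -> pick v1 -> 42
READ a @v1: history=[(1, 42), (2, 33)] -> pick v1 -> 42
v3: WRITE c=32  (c history now [(3, 32)])
READ c @v3: history=[(3, 32)] -> pick v3 -> 32
READ c @v1: history=[(3, 32)] -> no version <= 1 -> NONE
READ c @v3: history=[(3, 32)] -> pick v3 -> 32
READ a @v1: history=[(1, 42), (2, 33)] -> pick v1 -> 42
READ b @v1: history=[] -> no version <= 1 -> NONE
READ b @v3: history=[] -> no version <= 3 -> NONE
READ a @v1: history=[(1, 42), (2, 33)] -> pick v1 -> 42
v4: WRITE c=25  (c history now [(3, 32), (4, 25)])
v5: WRITE c=22  (c history now [(3, 32), (4, 25), (5, 22)])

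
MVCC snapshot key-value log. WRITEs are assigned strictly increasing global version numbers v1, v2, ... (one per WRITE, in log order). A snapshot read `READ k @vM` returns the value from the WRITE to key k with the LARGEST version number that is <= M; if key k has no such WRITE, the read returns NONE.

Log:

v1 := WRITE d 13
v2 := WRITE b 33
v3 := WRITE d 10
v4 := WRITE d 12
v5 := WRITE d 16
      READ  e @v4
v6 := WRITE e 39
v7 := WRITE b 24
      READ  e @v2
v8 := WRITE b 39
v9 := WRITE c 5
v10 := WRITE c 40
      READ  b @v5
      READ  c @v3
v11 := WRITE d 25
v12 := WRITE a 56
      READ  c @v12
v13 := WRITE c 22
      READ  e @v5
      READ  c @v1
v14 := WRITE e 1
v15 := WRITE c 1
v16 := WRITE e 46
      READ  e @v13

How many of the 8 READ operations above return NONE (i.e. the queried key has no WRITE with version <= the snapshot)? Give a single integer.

Answer: 5

Derivation:
v1: WRITE d=13  (d history now [(1, 13)])
v2: WRITE b=33  (b history now [(2, 33)])
v3: WRITE d=10  (d history now [(1, 13), (3, 10)])
v4: WRITE d=12  (d history now [(1, 13), (3, 10), (4, 12)])
v5: WRITE d=16  (d history now [(1, 13), (3, 10), (4, 12), (5, 16)])
READ e @v4: history=[] -> no version <= 4 -> NONE
v6: WRITE e=39  (e history now [(6, 39)])
v7: WRITE b=24  (b history now [(2, 33), (7, 24)])
READ e @v2: history=[(6, 39)] -> no version <= 2 -> NONE
v8: WRITE b=39  (b history now [(2, 33), (7, 24), (8, 39)])
v9: WRITE c=5  (c history now [(9, 5)])
v10: WRITE c=40  (c history now [(9, 5), (10, 40)])
READ b @v5: history=[(2, 33), (7, 24), (8, 39)] -> pick v2 -> 33
READ c @v3: history=[(9, 5), (10, 40)] -> no version <= 3 -> NONE
v11: WRITE d=25  (d history now [(1, 13), (3, 10), (4, 12), (5, 16), (11, 25)])
v12: WRITE a=56  (a history now [(12, 56)])
READ c @v12: history=[(9, 5), (10, 40)] -> pick v10 -> 40
v13: WRITE c=22  (c history now [(9, 5), (10, 40), (13, 22)])
READ e @v5: history=[(6, 39)] -> no version <= 5 -> NONE
READ c @v1: history=[(9, 5), (10, 40), (13, 22)] -> no version <= 1 -> NONE
v14: WRITE e=1  (e history now [(6, 39), (14, 1)])
v15: WRITE c=1  (c history now [(9, 5), (10, 40), (13, 22), (15, 1)])
v16: WRITE e=46  (e history now [(6, 39), (14, 1), (16, 46)])
READ e @v13: history=[(6, 39), (14, 1), (16, 46)] -> pick v6 -> 39
Read results in order: ['NONE', 'NONE', '33', 'NONE', '40', 'NONE', 'NONE', '39']
NONE count = 5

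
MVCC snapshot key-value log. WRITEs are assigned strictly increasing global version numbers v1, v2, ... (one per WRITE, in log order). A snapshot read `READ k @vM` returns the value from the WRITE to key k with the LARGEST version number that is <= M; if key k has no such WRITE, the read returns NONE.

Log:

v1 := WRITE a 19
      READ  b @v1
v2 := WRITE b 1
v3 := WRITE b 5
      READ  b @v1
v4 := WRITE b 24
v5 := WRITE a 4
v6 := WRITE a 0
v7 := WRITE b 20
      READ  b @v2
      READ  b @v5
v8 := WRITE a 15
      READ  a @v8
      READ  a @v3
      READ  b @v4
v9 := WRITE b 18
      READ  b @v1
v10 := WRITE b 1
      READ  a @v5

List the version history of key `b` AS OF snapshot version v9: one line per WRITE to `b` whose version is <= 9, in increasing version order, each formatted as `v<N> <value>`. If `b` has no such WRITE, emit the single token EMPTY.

Answer: v2 1
v3 5
v4 24
v7 20
v9 18

Derivation:
Scan writes for key=b with version <= 9:
  v1 WRITE a 19 -> skip
  v2 WRITE b 1 -> keep
  v3 WRITE b 5 -> keep
  v4 WRITE b 24 -> keep
  v5 WRITE a 4 -> skip
  v6 WRITE a 0 -> skip
  v7 WRITE b 20 -> keep
  v8 WRITE a 15 -> skip
  v9 WRITE b 18 -> keep
  v10 WRITE b 1 -> drop (> snap)
Collected: [(2, 1), (3, 5), (4, 24), (7, 20), (9, 18)]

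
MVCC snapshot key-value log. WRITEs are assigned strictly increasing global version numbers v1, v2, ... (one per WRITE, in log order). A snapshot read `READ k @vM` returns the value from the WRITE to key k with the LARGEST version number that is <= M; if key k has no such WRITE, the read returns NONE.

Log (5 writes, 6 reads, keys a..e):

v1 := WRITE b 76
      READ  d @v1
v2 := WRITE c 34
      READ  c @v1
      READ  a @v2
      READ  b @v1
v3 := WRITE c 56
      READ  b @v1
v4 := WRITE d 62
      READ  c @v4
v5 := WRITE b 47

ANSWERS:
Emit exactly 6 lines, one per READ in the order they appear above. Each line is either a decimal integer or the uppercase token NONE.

Answer: NONE
NONE
NONE
76
76
56

Derivation:
v1: WRITE b=76  (b history now [(1, 76)])
READ d @v1: history=[] -> no version <= 1 -> NONE
v2: WRITE c=34  (c history now [(2, 34)])
READ c @v1: history=[(2, 34)] -> no version <= 1 -> NONE
READ a @v2: history=[] -> no version <= 2 -> NONE
READ b @v1: history=[(1, 76)] -> pick v1 -> 76
v3: WRITE c=56  (c history now [(2, 34), (3, 56)])
READ b @v1: history=[(1, 76)] -> pick v1 -> 76
v4: WRITE d=62  (d history now [(4, 62)])
READ c @v4: history=[(2, 34), (3, 56)] -> pick v3 -> 56
v5: WRITE b=47  (b history now [(1, 76), (5, 47)])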